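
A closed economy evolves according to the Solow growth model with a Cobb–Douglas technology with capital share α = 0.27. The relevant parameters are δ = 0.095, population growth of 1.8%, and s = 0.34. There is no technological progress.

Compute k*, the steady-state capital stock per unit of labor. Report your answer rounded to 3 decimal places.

In steady state, investment equals break-even investment: s·k^α = (n + δ)·k.
Dividing both sides by k: k^(1−α) = s / (n + δ).
k^0.73 = 0.34 / (0.018 + 0.095) = 0.34 / 0.113 = 3.0088
k* = 3.0088^(1/0.73) ≈ 4.5220

k* ≈ 4.522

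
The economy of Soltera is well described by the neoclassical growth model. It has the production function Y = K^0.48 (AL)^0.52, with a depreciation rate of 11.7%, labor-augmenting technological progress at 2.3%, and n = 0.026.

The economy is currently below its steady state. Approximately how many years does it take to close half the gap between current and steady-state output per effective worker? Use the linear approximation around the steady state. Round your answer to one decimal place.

Near the steady state the convergence rate is λ = (1 − α)(n + g + δ).
λ = (1 − 0.48) × 0.166 = 0.52 × 0.166 = 0.08632
Half-life = ln 2 / λ = 0.6931 / 0.08632 ≈ 8.03 years

about 8.0 years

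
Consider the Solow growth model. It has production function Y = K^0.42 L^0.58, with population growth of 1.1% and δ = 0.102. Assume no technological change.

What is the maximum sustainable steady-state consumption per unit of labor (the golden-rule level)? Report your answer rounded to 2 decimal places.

c_gold ≈ 1.50

At the golden rule, f'(k) = n + δ, so α·k^(α−1) = n + δ and k_gold = (α/(n + δ))^(1/(1−α)).
k_gold = (0.42/0.113)^(1/0.58) = 3.7168^1.7241 ≈ 9.6168
c_gold = f(k_gold) − (n + δ)·k_gold = 2.5875 − 0.113×9.6168 ≈ 1.5008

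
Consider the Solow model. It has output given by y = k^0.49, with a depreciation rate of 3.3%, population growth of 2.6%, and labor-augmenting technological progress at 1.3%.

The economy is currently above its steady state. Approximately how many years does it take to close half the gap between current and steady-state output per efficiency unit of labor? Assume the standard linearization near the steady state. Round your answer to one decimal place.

t_½ ≈ 18.9 years

Near the steady state the convergence rate is λ = (1 − α)(n + g + δ).
λ = (1 − 0.49) × 0.072 = 0.51 × 0.072 = 0.03672
Half-life = ln 2 / λ = 0.6931 / 0.03672 ≈ 18.88 years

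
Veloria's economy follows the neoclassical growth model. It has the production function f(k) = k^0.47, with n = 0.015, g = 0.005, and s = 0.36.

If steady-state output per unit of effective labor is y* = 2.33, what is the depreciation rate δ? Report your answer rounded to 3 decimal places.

δ ≈ 0.119

Steady state requires s·f(k) = (n + g + δ)·k, i.e. s·k^α = (n + g + δ)·k.
Since y* = [s/(n + g + δ)]^(α/(1−α)), we have s/(n + g + δ) = (y*)^((1−α)/α) = 2.33^1.1277 = 2.5958.
Therefore n + g + δ = s / 2.5958 = 0.36 / 2.5958 = 0.1387, so δ = 0.1387 − 0.020 = 0.1187.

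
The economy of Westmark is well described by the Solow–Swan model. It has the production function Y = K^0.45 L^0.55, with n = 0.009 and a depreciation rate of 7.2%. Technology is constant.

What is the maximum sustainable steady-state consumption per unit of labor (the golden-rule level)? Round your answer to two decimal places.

At the golden rule, f'(k) = n + δ, so α·k^(α−1) = n + δ and k_gold = (α/(n + δ))^(1/(1−α)).
k_gold = (0.45/0.081)^(1/0.55) = 5.5556^1.8182 ≈ 22.5980
c_gold = f(k_gold) − (n + δ)·k_gold = 4.0675 − 0.081×22.5980 ≈ 2.2371

c_gold ≈ 2.24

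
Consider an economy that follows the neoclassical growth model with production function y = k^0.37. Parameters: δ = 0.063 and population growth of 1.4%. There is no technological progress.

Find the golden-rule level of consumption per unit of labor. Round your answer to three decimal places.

At the golden rule, f'(k) = n + δ, so α·k^(α−1) = n + δ and k_gold = (α/(n + δ))^(1/(1−α)).
k_gold = (0.37/0.077)^(1/0.63) = 4.8052^1.5873 ≈ 12.0804
c_gold = f(k_gold) − (n + δ)·k_gold = 2.5140 − 0.077×12.0804 ≈ 1.5838

c_gold ≈ 1.584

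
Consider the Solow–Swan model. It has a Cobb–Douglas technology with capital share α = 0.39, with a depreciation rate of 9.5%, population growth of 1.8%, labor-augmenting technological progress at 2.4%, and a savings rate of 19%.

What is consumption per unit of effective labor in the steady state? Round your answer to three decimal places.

c* = 0.998

Steady state requires s·f(k) = (n + g + δ)·k, i.e. s·k^α = (n + g + δ)·k.
Rearranging, k^(1−α) = s / (n + g + δ).
k^0.61 = 0.19 / (0.018 + 0.024 + 0.095) = 0.19 / 0.137 = 1.3869
k* = 1.3869^(1/0.61) ≈ 1.7095
y* = (k*)^α = 1.7095^0.39 ≈ 1.2326
c* = (1 − s)·y* = (1 − 0.19) × 1.2326 ≈ 0.9984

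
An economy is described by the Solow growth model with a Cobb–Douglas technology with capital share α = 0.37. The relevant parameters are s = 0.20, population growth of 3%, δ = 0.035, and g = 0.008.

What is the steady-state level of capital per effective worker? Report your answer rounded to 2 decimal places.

At the steady state, Δk = 0, so s·k^α = (n + g + δ)·k.
Dividing both sides by k: k^(1−α) = s / (n + g + δ).
k^0.63 = 0.20 / (0.030 + 0.008 + 0.035) = 0.20 / 0.073 = 2.7397
k* = 2.7397^(1/0.63) ≈ 4.9518

k* ≈ 4.95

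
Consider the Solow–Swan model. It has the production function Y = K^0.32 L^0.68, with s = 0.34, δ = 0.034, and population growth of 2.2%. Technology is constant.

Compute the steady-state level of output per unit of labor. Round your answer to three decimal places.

y* ≈ 2.337

In steady state, investment equals break-even investment: s·k^α = (n + δ)·k.
Rearranging, k^(1−α) = s / (n + δ).
k^0.68 = 0.34 / (0.022 + 0.034) = 0.34 / 0.056 = 6.0714
k* = 6.0714^(1/0.68) ≈ 14.1872
y* = (k*)^α = 14.1872^0.32 ≈ 2.3367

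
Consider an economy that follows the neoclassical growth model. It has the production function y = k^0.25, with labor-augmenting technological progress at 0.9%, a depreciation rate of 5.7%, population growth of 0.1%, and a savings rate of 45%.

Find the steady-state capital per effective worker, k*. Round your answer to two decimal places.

k* ≈ 12.67

In steady state, investment equals break-even investment: s·k^α = (n + g + δ)·k.
Rearranging, k^(1−α) = s / (n + g + δ).
k^0.75 = 0.45 / (0.001 + 0.009 + 0.057) = 0.45 / 0.067 = 6.7164
k* = 6.7164^(1/0.75) ≈ 12.6721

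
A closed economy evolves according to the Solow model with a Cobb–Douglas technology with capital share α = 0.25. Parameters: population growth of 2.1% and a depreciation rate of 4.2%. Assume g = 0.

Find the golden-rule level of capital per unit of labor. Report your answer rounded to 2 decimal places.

The golden rule sets f'(k) = n + δ, i.e. α·k^(α−1) = n + δ.
So k^(1−α) = α / (n + δ) = 0.25 / 0.063 = 3.9683.
k_gold = 3.9683^(1/0.75) ≈ 6.2826

k_gold ≈ 6.28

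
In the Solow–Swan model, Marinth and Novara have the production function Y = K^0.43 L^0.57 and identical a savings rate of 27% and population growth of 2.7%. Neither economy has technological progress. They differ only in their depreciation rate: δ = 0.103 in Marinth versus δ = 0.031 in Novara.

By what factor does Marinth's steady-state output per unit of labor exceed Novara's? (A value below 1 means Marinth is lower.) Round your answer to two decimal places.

Steady-state y* = [s/(n + δ)]^(α/(1−α)), so the ratio is [ (s_M/(n + δ)_M) / (s_N/(n + δ)_N) ]^0.7544.
s_M/(n + δ)_M = 0.27/0.130 = 2.0769; s_N/(n + δ)_N = 0.27/0.058 = 4.6552.
Ratio = (2.0769/4.6552)^0.7544 = 0.4461^0.7544 ≈ 0.5439

y*_M / y*_N ≈ 0.54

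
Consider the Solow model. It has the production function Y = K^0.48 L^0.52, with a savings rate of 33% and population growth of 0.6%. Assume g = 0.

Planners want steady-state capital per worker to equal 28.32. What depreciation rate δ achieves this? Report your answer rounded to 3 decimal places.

At the steady state, Δk = 0, so s·k^α = (n + δ)·k.
So s / (n + δ) = (k*)^(1−α) = 28.32^0.52 = 5.6897.
Therefore n + δ = s / 5.6897 = 0.33 / 5.6897 = 0.0580, so δ = 0.0580 − 0.006 = 0.0520.

δ ≈ 0.052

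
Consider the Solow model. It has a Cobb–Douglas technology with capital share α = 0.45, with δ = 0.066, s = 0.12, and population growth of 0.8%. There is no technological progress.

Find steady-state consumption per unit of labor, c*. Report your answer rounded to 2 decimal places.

c* ≈ 1.31

At the steady state, Δk = 0, so s·k^α = (n + δ)·k.
Rearranging, k^(1−α) = s / (n + δ).
k^0.55 = 0.12 / (0.008 + 0.066) = 0.12 / 0.074 = 1.6216
k* = 1.6216^(1/0.55) ≈ 2.4083
y* = (k*)^α = 2.4083^0.45 ≈ 1.4851
c* = (1 − s)·y* = (1 − 0.12) × 1.4851 ≈ 1.3069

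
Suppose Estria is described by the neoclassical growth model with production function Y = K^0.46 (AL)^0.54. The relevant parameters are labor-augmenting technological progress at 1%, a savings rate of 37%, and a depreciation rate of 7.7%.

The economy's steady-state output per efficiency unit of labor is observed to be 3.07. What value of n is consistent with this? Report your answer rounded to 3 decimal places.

Steady state requires s·f(k) = (n + g + δ)·k, i.e. s·k^α = (n + g + δ)·k.
Since y* = [s/(n + g + δ)]^(α/(1−α)), we have s/(n + g + δ) = (y*)^((1−α)/α) = 3.07^1.1739 = 3.7312.
Therefore n + g + δ = s / 3.7312 = 0.37 / 3.7312 = 0.0992, so n = 0.0992 − 0.087 = 0.0122.

n ≈ 0.012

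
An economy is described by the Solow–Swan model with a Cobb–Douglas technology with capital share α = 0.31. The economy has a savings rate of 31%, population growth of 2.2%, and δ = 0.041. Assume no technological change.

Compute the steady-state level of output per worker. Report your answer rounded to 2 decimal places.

At the steady state, Δk = 0, so s·k^α = (n + δ)·k.
Dividing both sides by k: k^(1−α) = s / (n + δ).
k^0.69 = 0.31 / (0.022 + 0.041) = 0.31 / 0.063 = 4.9206
k* = 4.9206^(1/0.69) ≈ 10.0676
y* = (k*)^α = 10.0676^0.31 ≈ 2.0460

y* ≈ 2.05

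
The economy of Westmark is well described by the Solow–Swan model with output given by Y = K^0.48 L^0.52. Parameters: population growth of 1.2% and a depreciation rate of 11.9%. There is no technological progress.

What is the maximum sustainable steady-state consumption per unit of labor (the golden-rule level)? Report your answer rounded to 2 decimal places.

c_gold ≈ 1.72

At the golden rule, f'(k) = n + δ, so α·k^(α−1) = n + δ and k_gold = (α/(n + δ))^(1/(1−α)).
k_gold = (0.48/0.131)^(1/0.52) = 3.6641^1.9231 ≈ 12.1497
c_gold = f(k_gold) − (n + δ)·k_gold = 3.3158 − 0.131×12.1497 ≈ 1.7242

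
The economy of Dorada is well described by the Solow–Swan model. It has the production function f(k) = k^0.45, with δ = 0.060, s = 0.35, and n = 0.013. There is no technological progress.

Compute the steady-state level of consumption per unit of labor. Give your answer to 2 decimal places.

Steady state requires s·f(k) = (n + δ)·k, i.e. s·k^α = (n + δ)·k.
Dividing both sides by k: k^(1−α) = s / (n + δ).
k^0.55 = 0.35 / (0.013 + 0.060) = 0.35 / 0.073 = 4.7945
k* = 4.7945^(1/0.55) ≈ 17.2868
y* = (k*)^α = 17.2868^0.45 ≈ 3.6056
c* = (1 − s)·y* = (1 − 0.35) × 3.6056 ≈ 2.3436

c* ≈ 2.34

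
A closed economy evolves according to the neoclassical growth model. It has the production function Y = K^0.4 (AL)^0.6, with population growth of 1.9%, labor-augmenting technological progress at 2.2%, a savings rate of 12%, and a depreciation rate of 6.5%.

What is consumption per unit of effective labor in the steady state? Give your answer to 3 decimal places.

c* ≈ 0.956

At the steady state, Δk = 0, so s·k^α = (n + g + δ)·k.
Dividing both sides by k: k^(1−α) = s / (n + g + δ).
k^0.6 = 0.12 / (0.019 + 0.022 + 0.065) = 0.12 / 0.106 = 1.1321
k* = 1.1321^(1/0.6) ≈ 1.2297
y* = (k*)^α = 1.2297^0.4 ≈ 1.0862
c* = (1 − s)·y* = (1 − 0.12) × 1.0862 ≈ 0.9559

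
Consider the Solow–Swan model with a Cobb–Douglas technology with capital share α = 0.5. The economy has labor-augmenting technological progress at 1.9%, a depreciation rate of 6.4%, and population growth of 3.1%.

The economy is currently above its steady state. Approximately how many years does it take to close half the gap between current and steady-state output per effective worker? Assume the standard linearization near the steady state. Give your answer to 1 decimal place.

Near the steady state the convergence rate is λ = (1 − α)(n + g + δ).
λ = (1 − 0.5) × 0.114 = 0.5 × 0.114 = 0.0570
Half-life = ln 2 / λ = 0.6931 / 0.0570 ≈ 12.16 years

t_½ ≈ 12.2 years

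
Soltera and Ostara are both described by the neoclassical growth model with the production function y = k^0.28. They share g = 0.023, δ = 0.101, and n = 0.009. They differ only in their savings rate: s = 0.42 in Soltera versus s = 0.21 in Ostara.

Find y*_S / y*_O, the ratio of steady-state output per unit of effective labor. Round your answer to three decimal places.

y*_S / y*_O ≈ 1.309

Steady-state y* = [s/(n + g + δ)]^(α/(1−α)), so the ratio is [ (s_S/(n + g + δ)_S) / (s_O/(n + g + δ)_O) ]^0.3889.
s_S/(n + g + δ)_S = 0.42/0.133 = 3.1579; s_O/(n + g + δ)_O = 0.21/0.133 = 1.5789.
Ratio = (3.1579/1.5789)^0.3889 = 2.0001^0.3889 ≈ 1.3094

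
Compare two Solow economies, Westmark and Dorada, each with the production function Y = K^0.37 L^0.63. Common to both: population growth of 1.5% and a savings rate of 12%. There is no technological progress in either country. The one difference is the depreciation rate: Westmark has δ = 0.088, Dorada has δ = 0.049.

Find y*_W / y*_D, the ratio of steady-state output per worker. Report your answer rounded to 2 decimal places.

Steady-state y* = [s/(n + δ)]^(α/(1−α)), so the ratio is [ (s_W/(n + δ)_W) / (s_D/(n + δ)_D) ]^0.5873.
s_W/(n + δ)_W = 0.12/0.103 = 1.1650; s_D/(n + δ)_D = 0.12/0.064 = 1.8750.
Ratio = (1.1650/1.8750)^0.5873 = 0.6213^0.5873 ≈ 0.7561

y*_W / y*_D ≈ 0.76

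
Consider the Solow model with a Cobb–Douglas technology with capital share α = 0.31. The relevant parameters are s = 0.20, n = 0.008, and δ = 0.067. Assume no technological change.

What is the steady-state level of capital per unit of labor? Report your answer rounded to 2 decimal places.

k* ≈ 4.14

In steady state, investment equals break-even investment: s·k^α = (n + δ)·k.
Rearranging, k^(1−α) = s / (n + δ).
k^0.69 = 0.20 / (0.008 + 0.067) = 0.20 / 0.075 = 2.6667
k* = 2.6667^(1/0.69) ≈ 4.1434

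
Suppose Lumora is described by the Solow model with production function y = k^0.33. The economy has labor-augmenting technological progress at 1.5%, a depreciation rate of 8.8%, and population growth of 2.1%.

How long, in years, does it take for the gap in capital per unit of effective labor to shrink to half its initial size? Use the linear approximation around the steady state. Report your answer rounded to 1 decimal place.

Near the steady state the convergence rate is λ = (1 − α)(n + g + δ).
λ = (1 − 0.33) × 0.124 = 0.67 × 0.124 = 0.08308
Half-life = ln 2 / λ = 0.6931 / 0.08308 ≈ 8.34 years

half-life ≈ 8.3 years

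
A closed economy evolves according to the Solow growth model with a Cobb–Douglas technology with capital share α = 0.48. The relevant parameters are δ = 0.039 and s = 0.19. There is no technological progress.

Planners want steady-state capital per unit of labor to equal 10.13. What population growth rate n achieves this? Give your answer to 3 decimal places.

In steady state, investment equals break-even investment: s·k^α = (n + δ)·k.
So s / (n + δ) = (k*)^(1−α) = 10.13^0.52 = 3.3336.
Therefore n + δ = s / 3.3336 = 0.19 / 3.3336 = 0.0570, so n = 0.0570 − 0.039 = 0.0180.

n ≈ 0.018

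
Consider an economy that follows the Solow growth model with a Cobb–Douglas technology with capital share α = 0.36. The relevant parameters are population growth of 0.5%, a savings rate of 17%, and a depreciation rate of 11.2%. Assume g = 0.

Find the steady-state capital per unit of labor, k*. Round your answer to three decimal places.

Steady state requires s·f(k) = (n + δ)·k, i.e. s·k^α = (n + δ)·k.
Dividing both sides by k: k^(1−α) = s / (n + δ).
k^0.64 = 0.17 / (0.005 + 0.112) = 0.17 / 0.117 = 1.4530
k* = 1.4530^(1/0.64) ≈ 1.7928

k* ≈ 1.793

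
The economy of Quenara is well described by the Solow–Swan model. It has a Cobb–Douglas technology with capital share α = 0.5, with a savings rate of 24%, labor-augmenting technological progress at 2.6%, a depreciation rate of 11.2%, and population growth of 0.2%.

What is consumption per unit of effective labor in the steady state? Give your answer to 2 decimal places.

At the steady state, Δk = 0, so s·k^α = (n + g + δ)·k.
Dividing both sides by k: k^(1−α) = s / (n + g + δ).
k^0.5 = 0.24 / (0.002 + 0.026 + 0.112) = 0.24 / 0.140 = 1.7143
k* = 1.7143^(1/0.5) ≈ 2.9388
y* = (k*)^α = 2.9388^0.5 ≈ 1.7143
c* = (1 − s)·y* = (1 − 0.24) × 1.7143 ≈ 1.3029

c* ≈ 1.30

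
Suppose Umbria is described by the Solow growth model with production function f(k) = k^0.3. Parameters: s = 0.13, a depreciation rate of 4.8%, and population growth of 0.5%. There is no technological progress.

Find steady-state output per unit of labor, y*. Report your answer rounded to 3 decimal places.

y* ≈ 1.469

Steady state requires s·f(k) = (n + δ)·k, i.e. s·k^α = (n + δ)·k.
Rearranging, k^(1−α) = s / (n + δ).
k^0.7 = 0.13 / (0.005 + 0.048) = 0.13 / 0.053 = 2.4528
k* = 2.4528^(1/0.7) ≈ 3.6030
y* = (k*)^α = 3.6030^0.3 ≈ 1.4689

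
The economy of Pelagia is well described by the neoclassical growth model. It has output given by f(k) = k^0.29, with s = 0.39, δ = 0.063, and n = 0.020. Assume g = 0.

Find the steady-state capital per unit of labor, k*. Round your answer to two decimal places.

k* ≈ 8.84

At the steady state, Δk = 0, so s·k^α = (n + δ)·k.
Dividing both sides by k: k^(1−α) = s / (n + δ).
k^0.71 = 0.39 / (0.020 + 0.063) = 0.39 / 0.083 = 4.6988
k* = 4.6988^(1/0.71) ≈ 8.8402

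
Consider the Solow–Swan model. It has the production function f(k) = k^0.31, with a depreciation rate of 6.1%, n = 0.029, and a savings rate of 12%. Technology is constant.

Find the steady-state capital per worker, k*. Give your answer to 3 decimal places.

Steady state requires s·f(k) = (n + δ)·k, i.e. s·k^α = (n + δ)·k.
Rearranging, k^(1−α) = s / (n + δ).
k^0.69 = 0.12 / (0.029 + 0.061) = 0.12 / 0.090 = 1.3333
k* = 1.3333^(1/0.69) ≈ 1.5172

k* ≈ 1.517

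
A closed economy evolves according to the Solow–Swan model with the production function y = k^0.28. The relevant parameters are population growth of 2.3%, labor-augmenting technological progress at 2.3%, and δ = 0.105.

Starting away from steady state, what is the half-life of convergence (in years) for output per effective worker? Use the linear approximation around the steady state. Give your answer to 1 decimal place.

t_½ ≈ 6.4 years

Near the steady state the convergence rate is λ = (1 − α)(n + g + δ).
λ = (1 − 0.28) × 0.151 = 0.72 × 0.151 = 0.10872
Half-life = ln 2 / λ = 0.6931 / 0.10872 ≈ 6.38 years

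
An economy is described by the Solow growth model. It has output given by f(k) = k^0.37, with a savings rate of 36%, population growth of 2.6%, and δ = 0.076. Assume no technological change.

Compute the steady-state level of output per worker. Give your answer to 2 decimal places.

Steady state requires s·f(k) = (n + δ)·k, i.e. s·k^α = (n + δ)·k.
Dividing both sides by k: k^(1−α) = s / (n + δ).
k^0.63 = 0.36 / (0.026 + 0.076) = 0.36 / 0.102 = 3.5294
k* = 3.5294^(1/0.63) ≈ 7.4023
y* = (k*)^α = 7.4023^0.37 ≈ 2.0973

y* = 2.10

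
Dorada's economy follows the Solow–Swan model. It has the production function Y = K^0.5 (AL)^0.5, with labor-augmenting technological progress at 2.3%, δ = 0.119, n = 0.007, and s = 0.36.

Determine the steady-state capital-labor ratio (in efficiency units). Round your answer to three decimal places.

k* = 5.838

In steady state, investment equals break-even investment: s·k^α = (n + g + δ)·k.
Dividing both sides by k: k^(1−α) = s / (n + g + δ).
k^0.5 = 0.36 / (0.007 + 0.023 + 0.119) = 0.36 / 0.149 = 2.4161
k* = 2.4161^(1/0.5) ≈ 5.8375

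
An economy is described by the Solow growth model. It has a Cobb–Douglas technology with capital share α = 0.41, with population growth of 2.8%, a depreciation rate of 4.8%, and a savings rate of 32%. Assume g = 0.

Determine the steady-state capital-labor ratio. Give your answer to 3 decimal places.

k* = 11.434

At the steady state, Δk = 0, so s·k^α = (n + δ)·k.
Dividing both sides by k: k^(1−α) = s / (n + δ).
k^0.59 = 0.32 / (0.028 + 0.048) = 0.32 / 0.076 = 4.2105
k* = 4.2105^(1/0.59) ≈ 11.4339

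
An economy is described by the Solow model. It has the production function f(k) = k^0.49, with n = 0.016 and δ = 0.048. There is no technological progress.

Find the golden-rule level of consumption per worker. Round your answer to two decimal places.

c_gold ≈ 3.61

At the golden rule, f'(k) = n + δ, so α·k^(α−1) = n + δ and k_gold = (α/(n + δ))^(1/(1−α)).
k_gold = (0.49/0.064)^(1/0.51) = 7.6563^1.9608 ≈ 54.1233
c_gold = f(k_gold) − (n + δ)·k_gold = 7.0690 − 0.064×54.1233 ≈ 3.6051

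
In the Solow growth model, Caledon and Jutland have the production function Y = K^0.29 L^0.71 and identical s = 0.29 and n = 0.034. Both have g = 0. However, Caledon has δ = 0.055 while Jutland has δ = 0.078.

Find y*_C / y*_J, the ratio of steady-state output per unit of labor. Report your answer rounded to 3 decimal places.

Steady-state y* = [s/(n + δ)]^(α/(1−α)), so the ratio is [ (s_C/(n + δ)_C) / (s_J/(n + δ)_J) ]^0.4085.
s_C/(n + δ)_C = 0.29/0.089 = 3.2584; s_J/(n + δ)_J = 0.29/0.112 = 2.5893.
Ratio = (3.2584/2.5893)^0.4085 = 1.2584^0.4085 ≈ 1.0984

y*_C / y*_J ≈ 1.098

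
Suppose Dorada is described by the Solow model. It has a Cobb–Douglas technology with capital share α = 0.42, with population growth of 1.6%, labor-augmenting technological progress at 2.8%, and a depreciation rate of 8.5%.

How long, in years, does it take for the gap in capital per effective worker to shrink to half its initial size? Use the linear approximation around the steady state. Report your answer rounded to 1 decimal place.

Near the steady state the convergence rate is λ = (1 − α)(n + g + δ).
λ = (1 − 0.42) × 0.129 = 0.58 × 0.129 = 0.07482
Half-life = ln 2 / λ = 0.6931 / 0.07482 ≈ 9.26 years

about 9.3 years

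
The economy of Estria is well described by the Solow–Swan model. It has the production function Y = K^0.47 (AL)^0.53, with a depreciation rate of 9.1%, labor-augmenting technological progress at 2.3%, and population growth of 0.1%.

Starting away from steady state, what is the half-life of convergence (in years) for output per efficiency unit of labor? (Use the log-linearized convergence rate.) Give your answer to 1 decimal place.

Near the steady state the convergence rate is λ = (1 − α)(n + g + δ).
λ = (1 − 0.47) × 0.115 = 0.53 × 0.115 = 0.06095
Half-life = ln 2 / λ = 0.6931 / 0.06095 ≈ 11.37 years

about 11.4 years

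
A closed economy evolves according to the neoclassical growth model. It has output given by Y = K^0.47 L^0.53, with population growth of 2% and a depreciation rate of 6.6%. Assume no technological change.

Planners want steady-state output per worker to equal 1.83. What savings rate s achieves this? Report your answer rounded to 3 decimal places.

In steady state, investment equals break-even investment: s·k^α = (n + δ)·k.
Since y* = [s/(n + δ)]^(α/(1−α)), we have s/(n + δ) = (y*)^((1−α)/α) = 1.83^1.1277 = 1.9768.
Therefore s = 1.9768 × (n + δ) = 1.9768 × 0.086 = 0.1700.

s ≈ 0.170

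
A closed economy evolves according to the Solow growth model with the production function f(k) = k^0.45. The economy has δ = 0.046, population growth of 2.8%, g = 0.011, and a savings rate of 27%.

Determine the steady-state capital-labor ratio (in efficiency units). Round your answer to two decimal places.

k* = 8.18

Steady state requires s·f(k) = (n + g + δ)·k, i.e. s·k^α = (n + g + δ)·k.
Dividing both sides by k: k^(1−α) = s / (n + g + δ).
k^0.55 = 0.27 / (0.028 + 0.011 + 0.046) = 0.27 / 0.085 = 3.1765
k* = 3.1765^(1/0.55) ≈ 8.1778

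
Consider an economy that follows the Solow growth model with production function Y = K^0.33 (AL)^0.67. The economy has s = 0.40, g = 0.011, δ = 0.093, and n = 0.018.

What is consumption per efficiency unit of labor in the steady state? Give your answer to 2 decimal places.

c* ≈ 1.08

In steady state, investment equals break-even investment: s·k^α = (n + g + δ)·k.
Rearranging, k^(1−α) = s / (n + g + δ).
k^0.67 = 0.40 / (0.018 + 0.011 + 0.093) = 0.40 / 0.122 = 3.2787
k* = 3.2787^(1/0.67) ≈ 5.8844
y* = (k*)^α = 5.8844^0.33 ≈ 1.7947
c* = (1 − s)·y* = (1 − 0.40) × 1.7947 ≈ 1.0768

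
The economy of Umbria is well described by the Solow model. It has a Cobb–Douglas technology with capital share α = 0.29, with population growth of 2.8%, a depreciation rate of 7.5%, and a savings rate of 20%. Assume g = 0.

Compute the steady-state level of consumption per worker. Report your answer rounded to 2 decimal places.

In steady state, investment equals break-even investment: s·k^α = (n + δ)·k.
Rearranging, k^(1−α) = s / (n + δ).
k^0.71 = 0.20 / (0.028 + 0.075) = 0.20 / 0.103 = 1.9417
k* = 1.9417^(1/0.71) ≈ 2.5462
y* = (k*)^α = 2.5462^0.29 ≈ 1.3113
c* = (1 − s)·y* = (1 − 0.20) × 1.3113 ≈ 1.0490

c* = 1.05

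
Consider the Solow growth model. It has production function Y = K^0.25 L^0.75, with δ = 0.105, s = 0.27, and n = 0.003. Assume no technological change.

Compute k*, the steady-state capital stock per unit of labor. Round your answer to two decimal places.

k* ≈ 3.39

Steady state requires s·f(k) = (n + δ)·k, i.e. s·k^α = (n + δ)·k.
Dividing both sides by k: k^(1−α) = s / (n + δ).
k^0.75 = 0.27 / (0.003 + 0.105) = 0.27 / 0.108 = 2.5000
k* = 2.5000^(1/0.75) ≈ 3.3930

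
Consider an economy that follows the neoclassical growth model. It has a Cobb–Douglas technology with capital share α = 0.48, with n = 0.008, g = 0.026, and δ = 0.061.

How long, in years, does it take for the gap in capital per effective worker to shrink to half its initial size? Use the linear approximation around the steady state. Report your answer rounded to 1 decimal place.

about 14.0 years

Near the steady state the convergence rate is λ = (1 − α)(n + g + δ).
λ = (1 − 0.48) × 0.095 = 0.52 × 0.095 = 0.0494
Half-life = ln 2 / λ = 0.6931 / 0.0494 ≈ 14.03 years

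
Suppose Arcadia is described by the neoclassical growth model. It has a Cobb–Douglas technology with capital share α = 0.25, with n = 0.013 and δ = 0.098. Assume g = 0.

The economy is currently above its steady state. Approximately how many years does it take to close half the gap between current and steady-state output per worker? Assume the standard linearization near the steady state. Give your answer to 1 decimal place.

Near the steady state the convergence rate is λ = (1 − α)(n + δ).
λ = (1 − 0.25) × 0.111 = 0.75 × 0.111 = 0.08325
Half-life = ln 2 / λ = 0.6931 / 0.08325 ≈ 8.33 years

half-life ≈ 8.3 years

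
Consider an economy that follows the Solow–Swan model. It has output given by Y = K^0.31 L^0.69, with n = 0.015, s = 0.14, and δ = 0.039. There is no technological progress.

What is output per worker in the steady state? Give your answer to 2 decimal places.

Steady state requires s·f(k) = (n + δ)·k, i.e. s·k^α = (n + δ)·k.
Dividing both sides by k: k^(1−α) = s / (n + δ).
k^0.69 = 0.14 / (0.015 + 0.039) = 0.14 / 0.054 = 2.5926
k* = 2.5926^(1/0.69) ≈ 3.9776
y* = (k*)^α = 3.9776^0.31 ≈ 1.5342

y* = 1.53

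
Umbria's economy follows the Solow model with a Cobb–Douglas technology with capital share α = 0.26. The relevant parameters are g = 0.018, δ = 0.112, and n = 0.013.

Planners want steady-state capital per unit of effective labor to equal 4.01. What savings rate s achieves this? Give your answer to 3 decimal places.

At the steady state, Δk = 0, so s·k^α = (n + g + δ)·k.
So s / (n + g + δ) = (k*)^(1−α) = 4.01^0.74 = 2.7946.
Therefore s = 2.7946 × (n + g + δ) = 2.7946 × 0.143 = 0.3996.

s ≈ 0.400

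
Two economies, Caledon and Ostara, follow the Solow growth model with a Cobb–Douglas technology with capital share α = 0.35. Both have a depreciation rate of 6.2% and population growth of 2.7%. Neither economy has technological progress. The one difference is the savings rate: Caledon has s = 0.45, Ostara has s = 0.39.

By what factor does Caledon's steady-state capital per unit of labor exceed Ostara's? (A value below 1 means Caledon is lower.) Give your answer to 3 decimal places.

ratio ≈ 1.246

Steady-state k* = [s/(n + δ)]^(1/(1−α)), so the ratio is [ (s_C/(n + δ)_C) / (s_O/(n + δ)_O) ]^1.5385.
s_C/(n + δ)_C = 0.45/0.089 = 5.0562; s_O/(n + δ)_O = 0.39/0.089 = 4.3820.
Ratio = (5.0562/4.3820)^1.5385 = 1.1539^1.5385 ≈ 1.2464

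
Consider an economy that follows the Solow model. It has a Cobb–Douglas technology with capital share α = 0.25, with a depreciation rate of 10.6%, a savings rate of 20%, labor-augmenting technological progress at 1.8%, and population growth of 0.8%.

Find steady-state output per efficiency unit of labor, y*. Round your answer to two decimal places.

y* ≈ 1.15

Steady state requires s·f(k) = (n + g + δ)·k, i.e. s·k^α = (n + g + δ)·k.
Rearranging, k^(1−α) = s / (n + g + δ).
k^0.75 = 0.20 / (0.008 + 0.018 + 0.106) = 0.20 / 0.132 = 1.5152
k* = 1.5152^(1/0.75) ≈ 1.7403
y* = (k*)^α = 1.7403^0.25 ≈ 1.1486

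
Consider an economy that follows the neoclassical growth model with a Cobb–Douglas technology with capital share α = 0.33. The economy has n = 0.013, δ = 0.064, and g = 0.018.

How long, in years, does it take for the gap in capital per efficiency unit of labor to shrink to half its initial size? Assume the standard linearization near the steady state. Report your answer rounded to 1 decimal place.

about 10.9 years

Near the steady state the convergence rate is λ = (1 − α)(n + g + δ).
λ = (1 − 0.33) × 0.095 = 0.67 × 0.095 = 0.06365
Half-life = ln 2 / λ = 0.6931 / 0.06365 ≈ 10.89 years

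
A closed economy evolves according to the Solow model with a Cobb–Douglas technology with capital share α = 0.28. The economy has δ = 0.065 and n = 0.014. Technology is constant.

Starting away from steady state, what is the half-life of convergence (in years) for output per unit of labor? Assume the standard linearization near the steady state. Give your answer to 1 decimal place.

Near the steady state the convergence rate is λ = (1 − α)(n + δ).
λ = (1 − 0.28) × 0.079 = 0.72 × 0.079 = 0.05688
Half-life = ln 2 / λ = 0.6931 / 0.05688 ≈ 12.19 years

t_½ ≈ 12.2 years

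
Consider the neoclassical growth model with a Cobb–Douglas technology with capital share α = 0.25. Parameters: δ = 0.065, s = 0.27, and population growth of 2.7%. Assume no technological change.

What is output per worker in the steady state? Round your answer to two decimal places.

Steady state requires s·f(k) = (n + δ)·k, i.e. s·k^α = (n + δ)·k.
Rearranging, k^(1−α) = s / (n + δ).
k^0.75 = 0.27 / (0.027 + 0.065) = 0.27 / 0.092 = 2.9348
k* = 2.9348^(1/0.75) ≈ 4.2018
y* = (k*)^α = 4.2018^0.25 ≈ 1.4317

y* = 1.43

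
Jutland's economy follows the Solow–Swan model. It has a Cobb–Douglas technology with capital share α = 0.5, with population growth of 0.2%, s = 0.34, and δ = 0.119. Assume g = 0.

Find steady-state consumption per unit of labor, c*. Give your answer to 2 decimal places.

In steady state, investment equals break-even investment: s·k^α = (n + δ)·k.
Rearranging, k^(1−α) = s / (n + δ).
k^0.5 = 0.34 / (0.002 + 0.119) = 0.34 / 0.121 = 2.8099
k* = 2.8099^(1/0.5) ≈ 7.8955
y* = (k*)^α = 7.8955^0.5 ≈ 2.8099
c* = (1 − s)·y* = (1 − 0.34) × 2.8099 ≈ 1.8545

c* ≈ 1.85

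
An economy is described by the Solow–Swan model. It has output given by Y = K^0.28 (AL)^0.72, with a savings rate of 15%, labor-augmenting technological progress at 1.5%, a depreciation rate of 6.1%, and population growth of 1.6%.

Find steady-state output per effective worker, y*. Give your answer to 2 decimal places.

y* = 1.21

Steady state requires s·f(k) = (n + g + δ)·k, i.e. s·k^α = (n + g + δ)·k.
Dividing both sides by k: k^(1−α) = s / (n + g + δ).
k^0.72 = 0.15 / (0.016 + 0.015 + 0.061) = 0.15 / 0.092 = 1.6304
k* = 1.6304^(1/0.72) ≈ 1.9718
y* = (k*)^α = 1.9718^0.28 ≈ 1.2094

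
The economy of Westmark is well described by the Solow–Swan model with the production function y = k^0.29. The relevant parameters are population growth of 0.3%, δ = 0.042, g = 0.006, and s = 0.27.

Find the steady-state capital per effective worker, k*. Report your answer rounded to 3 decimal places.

k* = 10.457

Steady state requires s·f(k) = (n + g + δ)·k, i.e. s·k^α = (n + g + δ)·k.
Dividing both sides by k: k^(1−α) = s / (n + g + δ).
k^0.71 = 0.27 / (0.003 + 0.006 + 0.042) = 0.27 / 0.051 = 5.2941
k* = 5.2941^(1/0.71) ≈ 10.4574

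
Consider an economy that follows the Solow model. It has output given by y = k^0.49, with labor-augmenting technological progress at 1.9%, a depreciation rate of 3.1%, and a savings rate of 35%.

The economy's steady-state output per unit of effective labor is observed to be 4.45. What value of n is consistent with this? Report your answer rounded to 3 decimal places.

In steady state, investment equals break-even investment: s·k^α = (n + g + δ)·k.
Since y* = [s/(n + g + δ)]^(α/(1−α)), we have s/(n + g + δ) = (y*)^((1−α)/α) = 4.45^1.0408 = 4.7295.
Therefore n + g + δ = s / 4.7295 = 0.35 / 4.7295 = 0.0740, so n = 0.0740 − 0.050 = 0.0240.

n ≈ 0.024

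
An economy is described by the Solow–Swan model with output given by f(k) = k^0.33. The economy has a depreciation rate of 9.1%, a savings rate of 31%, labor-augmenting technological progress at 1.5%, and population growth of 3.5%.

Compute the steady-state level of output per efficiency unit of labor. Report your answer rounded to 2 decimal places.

At the steady state, Δk = 0, so s·k^α = (n + g + δ)·k.
Dividing both sides by k: k^(1−α) = s / (n + g + δ).
k^0.67 = 0.31 / (0.035 + 0.015 + 0.091) = 0.31 / 0.141 = 2.1986
k* = 2.1986^(1/0.67) ≈ 3.2409
y* = (k*)^α = 3.2409^0.33 ≈ 1.4741

y* ≈ 1.47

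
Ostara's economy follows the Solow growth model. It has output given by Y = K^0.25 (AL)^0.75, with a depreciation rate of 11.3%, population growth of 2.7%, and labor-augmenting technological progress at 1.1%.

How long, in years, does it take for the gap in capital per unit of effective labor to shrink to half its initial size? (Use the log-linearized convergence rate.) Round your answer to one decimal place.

t_½ ≈ 6.1 years

Near the steady state the convergence rate is λ = (1 − α)(n + g + δ).
λ = (1 − 0.25) × 0.151 = 0.75 × 0.151 = 0.11325
Half-life = ln 2 / λ = 0.6931 / 0.11325 ≈ 6.12 years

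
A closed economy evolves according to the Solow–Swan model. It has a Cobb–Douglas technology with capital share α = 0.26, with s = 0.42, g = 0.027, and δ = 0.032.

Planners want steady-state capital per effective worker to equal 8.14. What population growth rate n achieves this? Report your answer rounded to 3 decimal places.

n ≈ 0.030

In steady state, investment equals break-even investment: s·k^α = (n + g + δ)·k.
So s / (n + g + δ) = (k*)^(1−α) = 8.14^0.74 = 4.7191.
Therefore n + g + δ = s / 4.7191 = 0.42 / 4.7191 = 0.0890, so n = 0.0890 − 0.059 = 0.0300.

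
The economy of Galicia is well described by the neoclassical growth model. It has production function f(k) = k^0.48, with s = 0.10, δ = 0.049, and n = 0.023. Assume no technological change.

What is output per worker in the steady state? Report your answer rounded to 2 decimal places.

At the steady state, Δk = 0, so s·k^α = (n + δ)·k.
Dividing both sides by k: k^(1−α) = s / (n + δ).
k^0.52 = 0.10 / (0.023 + 0.049) = 0.10 / 0.072 = 1.3889
k* = 1.3889^(1/0.52) ≈ 1.8809
y* = (k*)^α = 1.8809^0.48 ≈ 1.3542

y* ≈ 1.35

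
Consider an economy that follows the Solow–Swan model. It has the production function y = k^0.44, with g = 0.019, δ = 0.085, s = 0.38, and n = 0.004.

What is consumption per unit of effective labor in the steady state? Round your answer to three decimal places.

c* = 1.666

In steady state, investment equals break-even investment: s·k^α = (n + g + δ)·k.
Dividing both sides by k: k^(1−α) = s / (n + g + δ).
k^0.56 = 0.38 / (0.004 + 0.019 + 0.085) = 0.38 / 0.108 = 3.5185
k* = 3.5185^(1/0.56) ≈ 9.4545
y* = (k*)^α = 9.4545^0.44 ≈ 2.6871
c* = (1 − s)·y* = (1 − 0.38) × 2.6871 ≈ 1.6660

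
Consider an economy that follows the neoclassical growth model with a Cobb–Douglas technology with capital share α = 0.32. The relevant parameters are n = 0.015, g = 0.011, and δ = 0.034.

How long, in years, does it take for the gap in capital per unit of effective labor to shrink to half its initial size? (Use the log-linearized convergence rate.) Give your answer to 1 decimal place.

about 17.0 years

Near the steady state the convergence rate is λ = (1 − α)(n + g + δ).
λ = (1 − 0.32) × 0.060 = 0.68 × 0.060 = 0.0408
Half-life = ln 2 / λ = 0.6931 / 0.0408 ≈ 16.99 years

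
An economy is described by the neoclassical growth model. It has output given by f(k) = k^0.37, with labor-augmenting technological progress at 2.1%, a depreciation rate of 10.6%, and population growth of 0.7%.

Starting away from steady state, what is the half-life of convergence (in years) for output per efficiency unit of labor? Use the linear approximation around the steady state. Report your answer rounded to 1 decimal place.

Near the steady state the convergence rate is λ = (1 − α)(n + g + δ).
λ = (1 − 0.37) × 0.134 = 0.63 × 0.134 = 0.08442
Half-life = ln 2 / λ = 0.6931 / 0.08442 ≈ 8.21 years

t_½ ≈ 8.2 years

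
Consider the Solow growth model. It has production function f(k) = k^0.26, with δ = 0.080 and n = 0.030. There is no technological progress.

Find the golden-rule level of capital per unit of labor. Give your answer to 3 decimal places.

k_gold ≈ 3.198

The golden rule sets f'(k) = n + δ, i.e. α·k^(α−1) = n + δ.
So k^(1−α) = α / (n + δ) = 0.26 / 0.110 = 2.3636.
k_gold = 2.3636^(1/0.74) ≈ 3.1976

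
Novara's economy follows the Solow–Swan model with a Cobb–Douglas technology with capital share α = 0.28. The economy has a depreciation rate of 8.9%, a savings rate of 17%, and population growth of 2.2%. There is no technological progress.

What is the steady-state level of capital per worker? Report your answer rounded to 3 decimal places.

k* ≈ 1.808

Steady state requires s·f(k) = (n + δ)·k, i.e. s·k^α = (n + δ)·k.
Dividing both sides by k: k^(1−α) = s / (n + δ).
k^0.72 = 0.17 / (0.022 + 0.089) = 0.17 / 0.111 = 1.5315
k* = 1.5315^(1/0.72) ≈ 1.8076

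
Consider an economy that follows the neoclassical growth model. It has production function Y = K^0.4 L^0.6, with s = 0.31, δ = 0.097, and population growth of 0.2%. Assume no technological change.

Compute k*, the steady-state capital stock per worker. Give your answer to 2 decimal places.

At the steady state, Δk = 0, so s·k^α = (n + δ)·k.
Dividing both sides by k: k^(1−α) = s / (n + δ).
k^0.6 = 0.31 / (0.002 + 0.097) = 0.31 / 0.099 = 3.1313
k* = 3.1313^(1/0.6) ≈ 6.7021

k* = 6.70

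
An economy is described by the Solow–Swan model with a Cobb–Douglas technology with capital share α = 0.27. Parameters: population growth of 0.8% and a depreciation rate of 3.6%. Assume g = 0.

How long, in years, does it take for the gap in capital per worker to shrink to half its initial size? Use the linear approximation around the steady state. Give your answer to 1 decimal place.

t_½ ≈ 21.6 years

Near the steady state the convergence rate is λ = (1 − α)(n + δ).
λ = (1 − 0.27) × 0.044 = 0.73 × 0.044 = 0.03212
Half-life = ln 2 / λ = 0.6931 / 0.03212 ≈ 21.58 years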